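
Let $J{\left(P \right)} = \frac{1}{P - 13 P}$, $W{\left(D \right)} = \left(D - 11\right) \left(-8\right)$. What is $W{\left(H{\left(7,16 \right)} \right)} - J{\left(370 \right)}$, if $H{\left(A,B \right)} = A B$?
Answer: $- \frac{3587519}{4440} \approx -808.0$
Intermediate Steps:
$W{\left(D \right)} = 88 - 8 D$ ($W{\left(D \right)} = \left(-11 + D\right) \left(-8\right) = 88 - 8 D$)
$J{\left(P \right)} = - \frac{1}{12 P}$ ($J{\left(P \right)} = \frac{1}{\left(-12\right) P} = - \frac{1}{12 P}$)
$W{\left(H{\left(7,16 \right)} \right)} - J{\left(370 \right)} = \left(88 - 8 \cdot 7 \cdot 16\right) - - \frac{1}{12 \cdot 370} = \left(88 - 896\right) - \left(- \frac{1}{12}\right) \frac{1}{370} = \left(88 - 896\right) - - \frac{1}{4440} = -808 + \frac{1}{4440} = - \frac{3587519}{4440}$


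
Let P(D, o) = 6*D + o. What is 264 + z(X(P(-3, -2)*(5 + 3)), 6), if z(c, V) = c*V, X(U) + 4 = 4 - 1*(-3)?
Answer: 282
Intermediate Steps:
P(D, o) = o + 6*D
X(U) = 3 (X(U) = -4 + (4 - 1*(-3)) = -4 + (4 + 3) = -4 + 7 = 3)
z(c, V) = V*c
264 + z(X(P(-3, -2)*(5 + 3)), 6) = 264 + 6*3 = 264 + 18 = 282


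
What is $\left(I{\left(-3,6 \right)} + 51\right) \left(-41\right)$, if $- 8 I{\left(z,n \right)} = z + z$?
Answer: $- \frac{8487}{4} \approx -2121.8$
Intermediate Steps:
$I{\left(z,n \right)} = - \frac{z}{4}$ ($I{\left(z,n \right)} = - \frac{z + z}{8} = - \frac{2 z}{8} = - \frac{z}{4}$)
$\left(I{\left(-3,6 \right)} + 51\right) \left(-41\right) = \left(\left(- \frac{1}{4}\right) \left(-3\right) + 51\right) \left(-41\right) = \left(\frac{3}{4} + 51\right) \left(-41\right) = \frac{207}{4} \left(-41\right) = - \frac{8487}{4}$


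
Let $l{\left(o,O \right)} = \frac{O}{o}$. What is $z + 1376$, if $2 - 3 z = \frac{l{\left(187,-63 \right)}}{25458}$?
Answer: $\frac{6553822681}{4760646} \approx 1376.7$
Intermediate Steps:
$z = \frac{3173785}{4760646}$ ($z = \frac{2}{3} - \frac{- \frac{63}{187} \cdot \frac{1}{25458}}{3} = \frac{2}{3} - \frac{\left(-63\right) \frac{1}{187} \cdot \frac{1}{25458}}{3} = \frac{2}{3} - \frac{\left(- \frac{63}{187}\right) \frac{1}{25458}}{3} = \frac{2}{3} - - \frac{7}{1586882} = \frac{2}{3} + \frac{7}{1586882} = \frac{3173785}{4760646} \approx 0.66667$)
$z + 1376 = \frac{3173785}{4760646} + 1376 = \frac{6553822681}{4760646}$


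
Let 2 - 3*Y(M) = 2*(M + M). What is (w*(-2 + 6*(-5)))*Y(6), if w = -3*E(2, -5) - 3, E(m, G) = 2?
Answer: -2112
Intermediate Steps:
Y(M) = 2/3 - 4*M/3 (Y(M) = 2/3 - 2*(M + M)/3 = 2/3 - 2*2*M/3 = 2/3 - 4*M/3)
w = -9 (w = -3*2 - 3 = -6 - 3 = -9)
(w*(-2 + 6*(-5)))*Y(6) = (-9*(-2 + 6*(-5)))*(2/3 - 4/3*6) = (-9*(-2 - 30))*(2/3 - 8) = -9*(-32)*(-22/3) = 288*(-22/3) = -2112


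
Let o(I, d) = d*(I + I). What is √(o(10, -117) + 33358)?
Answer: √31018 ≈ 176.12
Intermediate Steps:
o(I, d) = 2*I*d (o(I, d) = d*(2*I) = 2*I*d)
√(o(10, -117) + 33358) = √(2*10*(-117) + 33358) = √(-2340 + 33358) = √31018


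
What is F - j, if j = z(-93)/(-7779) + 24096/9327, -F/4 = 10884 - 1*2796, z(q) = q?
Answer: -260831003579/8061637 ≈ -32355.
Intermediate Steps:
F = -32352 (F = -4*(10884 - 1*2796) = -4*(10884 - 2796) = -4*8088 = -32352)
j = 20923355/8061637 (j = -93/(-7779) + 24096/9327 = -93*(-1/7779) + 24096*(1/9327) = 31/2593 + 8032/3109 = 20923355/8061637 ≈ 2.5954)
F - j = -32352 - 1*20923355/8061637 = -32352 - 20923355/8061637 = -260831003579/8061637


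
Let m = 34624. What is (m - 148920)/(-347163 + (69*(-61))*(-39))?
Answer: 28574/45753 ≈ 0.62453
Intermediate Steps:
(m - 148920)/(-347163 + (69*(-61))*(-39)) = (34624 - 148920)/(-347163 + (69*(-61))*(-39)) = -114296/(-347163 - 4209*(-39)) = -114296/(-347163 + 164151) = -114296/(-183012) = -114296*(-1/183012) = 28574/45753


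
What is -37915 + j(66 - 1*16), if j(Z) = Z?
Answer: -37865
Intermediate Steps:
-37915 + j(66 - 1*16) = -37915 + (66 - 1*16) = -37915 + (66 - 16) = -37915 + 50 = -37865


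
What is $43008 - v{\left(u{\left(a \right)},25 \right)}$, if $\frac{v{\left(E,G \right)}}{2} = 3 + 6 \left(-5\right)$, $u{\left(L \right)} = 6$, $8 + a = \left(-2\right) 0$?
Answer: $43062$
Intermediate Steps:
$a = -8$ ($a = -8 - 0 = -8 + 0 = -8$)
$v{\left(E,G \right)} = -54$ ($v{\left(E,G \right)} = 2 \left(3 + 6 \left(-5\right)\right) = 2 \left(3 - 30\right) = 2 \left(-27\right) = -54$)
$43008 - v{\left(u{\left(a \right)},25 \right)} = 43008 - -54 = 43008 + 54 = 43062$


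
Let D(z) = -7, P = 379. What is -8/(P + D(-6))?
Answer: -2/93 ≈ -0.021505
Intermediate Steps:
-8/(P + D(-6)) = -8/(379 - 7) = -8/372 = -8*1/372 = -2/93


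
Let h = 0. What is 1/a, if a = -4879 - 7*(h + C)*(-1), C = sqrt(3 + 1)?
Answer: -1/4865 ≈ -0.00020555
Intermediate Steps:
C = 2 (C = sqrt(4) = 2)
a = -4865 (a = -4879 - 7*(0 + 2)*(-1) = -4879 - 7*2*(-1) = -4879 - 14*(-1) = -4879 + 14 = -4865)
1/a = 1/(-4865) = -1/4865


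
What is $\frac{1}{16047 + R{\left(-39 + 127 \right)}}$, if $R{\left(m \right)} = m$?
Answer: $\frac{1}{16135} \approx 6.1977 \cdot 10^{-5}$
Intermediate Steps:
$\frac{1}{16047 + R{\left(-39 + 127 \right)}} = \frac{1}{16047 + \left(-39 + 127\right)} = \frac{1}{16047 + 88} = \frac{1}{16135}$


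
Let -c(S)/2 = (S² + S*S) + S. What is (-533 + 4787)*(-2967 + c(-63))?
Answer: -79622118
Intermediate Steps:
c(S) = -4*S² - 2*S (c(S) = -2*((S² + S*S) + S) = -2*((S² + S²) + S) = -2*(2*S² + S) = -2*(S + 2*S²) = -4*S² - 2*S)
(-533 + 4787)*(-2967 + c(-63)) = (-533 + 4787)*(-2967 - 2*(-63)*(1 + 2*(-63))) = 4254*(-2967 - 2*(-63)*(1 - 126)) = 4254*(-2967 - 2*(-63)*(-125)) = 4254*(-2967 - 15750) = 4254*(-18717) = -79622118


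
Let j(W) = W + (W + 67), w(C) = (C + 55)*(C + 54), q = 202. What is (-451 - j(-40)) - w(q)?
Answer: -66230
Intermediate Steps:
w(C) = (54 + C)*(55 + C) (w(C) = (55 + C)*(54 + C) = (54 + C)*(55 + C))
j(W) = 67 + 2*W (j(W) = W + (67 + W) = 67 + 2*W)
(-451 - j(-40)) - w(q) = (-451 - (67 + 2*(-40))) - (2970 + 202**2 + 109*202) = (-451 - (67 - 80)) - (2970 + 40804 + 22018) = (-451 - 1*(-13)) - 1*65792 = (-451 + 13) - 65792 = -438 - 65792 = -66230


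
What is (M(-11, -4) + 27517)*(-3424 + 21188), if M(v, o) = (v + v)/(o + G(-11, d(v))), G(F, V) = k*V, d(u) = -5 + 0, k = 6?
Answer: 8309999200/17 ≈ 4.8882e+8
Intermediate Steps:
d(u) = -5
G(F, V) = 6*V
M(v, o) = 2*v/(-30 + o) (M(v, o) = (v + v)/(o + 6*(-5)) = (2*v)/(o - 30) = (2*v)/(-30 + o) = 2*v/(-30 + o))
(M(-11, -4) + 27517)*(-3424 + 21188) = (2*(-11)/(-30 - 4) + 27517)*(-3424 + 21188) = (2*(-11)/(-34) + 27517)*17764 = (2*(-11)*(-1/34) + 27517)*17764 = (11/17 + 27517)*17764 = (467800/17)*17764 = 8309999200/17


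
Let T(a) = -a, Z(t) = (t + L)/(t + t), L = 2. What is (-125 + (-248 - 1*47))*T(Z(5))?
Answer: 294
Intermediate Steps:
Z(t) = (2 + t)/(2*t) (Z(t) = (t + 2)/(t + t) = (2 + t)/((2*t)) = (2 + t)*(1/(2*t)) = (2 + t)/(2*t))
(-125 + (-248 - 1*47))*T(Z(5)) = (-125 + (-248 - 1*47))*(-(2 + 5)/(2*5)) = (-125 + (-248 - 47))*(-7/(2*5)) = (-125 - 295)*(-1*7/10) = -420*(-7/10) = 294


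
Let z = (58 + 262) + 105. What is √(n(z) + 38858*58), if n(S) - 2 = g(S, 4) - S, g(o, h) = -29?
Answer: 48*√978 ≈ 1501.1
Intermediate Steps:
z = 425 (z = 320 + 105 = 425)
n(S) = -27 - S (n(S) = 2 + (-29 - S) = -27 - S)
√(n(z) + 38858*58) = √((-27 - 1*425) + 38858*58) = √((-27 - 425) + 2253764) = √(-452 + 2253764) = √2253312 = 48*√978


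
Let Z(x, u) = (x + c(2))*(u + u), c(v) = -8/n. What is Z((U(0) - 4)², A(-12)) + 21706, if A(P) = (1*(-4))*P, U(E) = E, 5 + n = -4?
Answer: 69982/3 ≈ 23327.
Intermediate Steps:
n = -9 (n = -5 - 4 = -9)
c(v) = 8/9 (c(v) = -8/(-9) = -8*(-⅑) = 8/9)
A(P) = -4*P
Z(x, u) = 2*u*(8/9 + x) (Z(x, u) = (x + 8/9)*(u + u) = (8/9 + x)*(2*u) = 2*u*(8/9 + x))
Z((U(0) - 4)², A(-12)) + 21706 = 2*(-4*(-12))*(8 + 9*(0 - 4)²)/9 + 21706 = (2/9)*48*(8 + 9*(-4)²) + 21706 = (2/9)*48*(8 + 9*16) + 21706 = (2/9)*48*(8 + 144) + 21706 = (2/9)*48*152 + 21706 = 4864/3 + 21706 = 69982/3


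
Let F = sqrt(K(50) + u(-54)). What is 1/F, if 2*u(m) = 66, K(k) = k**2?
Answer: sqrt(2533)/2533 ≈ 0.019869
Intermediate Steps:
u(m) = 33 (u(m) = (1/2)*66 = 33)
F = sqrt(2533) (F = sqrt(50**2 + 33) = sqrt(2500 + 33) = sqrt(2533) ≈ 50.329)
1/F = 1/(sqrt(2533)) = sqrt(2533)/2533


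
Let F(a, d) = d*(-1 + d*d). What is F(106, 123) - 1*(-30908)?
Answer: 1891652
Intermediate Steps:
F(a, d) = d*(-1 + d²)
F(106, 123) - 1*(-30908) = (123³ - 1*123) - 1*(-30908) = (1860867 - 123) + 30908 = 1860744 + 30908 = 1891652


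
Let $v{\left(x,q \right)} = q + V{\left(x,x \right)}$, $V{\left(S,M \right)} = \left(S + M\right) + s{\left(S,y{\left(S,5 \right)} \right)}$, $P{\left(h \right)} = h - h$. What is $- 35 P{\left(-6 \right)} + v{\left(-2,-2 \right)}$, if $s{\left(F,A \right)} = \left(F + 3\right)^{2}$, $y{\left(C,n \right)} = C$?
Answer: $-5$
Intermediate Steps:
$s{\left(F,A \right)} = \left(3 + F\right)^{2}$
$P{\left(h \right)} = 0$
$V{\left(S,M \right)} = M + S + \left(3 + S\right)^{2}$ ($V{\left(S,M \right)} = \left(S + M\right) + \left(3 + S\right)^{2} = \left(M + S\right) + \left(3 + S\right)^{2} = M + S + \left(3 + S\right)^{2}$)
$v{\left(x,q \right)} = q + \left(3 + x\right)^{2} + 2 x$ ($v{\left(x,q \right)} = q + \left(x + x + \left(3 + x\right)^{2}\right) = q + \left(\left(3 + x\right)^{2} + 2 x\right) = q + \left(3 + x\right)^{2} + 2 x$)
$- 35 P{\left(-6 \right)} + v{\left(-2,-2 \right)} = \left(-35\right) 0 + \left(-2 + \left(3 - 2\right)^{2} + 2 \left(-2\right)\right) = 0 - \left(6 - 1\right) = 0 - 5 = -5$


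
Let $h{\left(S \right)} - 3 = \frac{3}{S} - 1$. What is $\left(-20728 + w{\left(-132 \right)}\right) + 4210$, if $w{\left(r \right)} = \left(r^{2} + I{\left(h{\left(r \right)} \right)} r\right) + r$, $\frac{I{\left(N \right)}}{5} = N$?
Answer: $-531$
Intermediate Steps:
$h{\left(S \right)} = 2 + \frac{3}{S}$ ($h{\left(S \right)} = 3 + \left(\frac{3}{S} - 1\right) = 3 - \left(1 - \frac{3}{S}\right) = 2 + \frac{3}{S}$)
$I{\left(N \right)} = 5 N$
$w{\left(r \right)} = r + r^{2} + r \left(10 + \frac{15}{r}\right)$ ($w{\left(r \right)} = \left(r^{2} + 5 \left(2 + \frac{3}{r}\right) r\right) + r = \left(r^{2} + \left(10 + \frac{15}{r}\right) r\right) + r = \left(r^{2} + r \left(10 + \frac{15}{r}\right)\right) + r = r + r^{2} + r \left(10 + \frac{15}{r}\right)$)
$\left(-20728 + w{\left(-132 \right)}\right) + 4210 = \left(-20728 + \left(15 + \left(-132\right)^{2} + 11 \left(-132\right)\right)\right) + 4210 = \left(-20728 + \left(15 + 17424 - 1452\right)\right) + 4210 = \left(-20728 + 15987\right) + 4210 = -4741 + 4210 = -531$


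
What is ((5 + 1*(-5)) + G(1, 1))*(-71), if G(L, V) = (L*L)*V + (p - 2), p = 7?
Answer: -426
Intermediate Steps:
G(L, V) = 5 + V*L**2 (G(L, V) = (L*L)*V + (7 - 2) = L**2*V + 5 = V*L**2 + 5 = 5 + V*L**2)
((5 + 1*(-5)) + G(1, 1))*(-71) = ((5 + 1*(-5)) + (5 + 1*1**2))*(-71) = ((5 - 5) + (5 + 1*1))*(-71) = (0 + (5 + 1))*(-71) = (0 + 6)*(-71) = 6*(-71) = -426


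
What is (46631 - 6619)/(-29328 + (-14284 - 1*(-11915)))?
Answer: -40012/31697 ≈ -1.2623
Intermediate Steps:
(46631 - 6619)/(-29328 + (-14284 - 1*(-11915))) = 40012/(-29328 + (-14284 + 11915)) = 40012/(-29328 - 2369) = 40012/(-31697) = 40012*(-1/31697) = -40012/31697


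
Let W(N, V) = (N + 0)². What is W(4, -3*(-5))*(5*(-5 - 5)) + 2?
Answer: -798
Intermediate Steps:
W(N, V) = N²
W(4, -3*(-5))*(5*(-5 - 5)) + 2 = 4²*(5*(-5 - 5)) + 2 = 16*(5*(-10)) + 2 = 16*(-50) + 2 = -800 + 2 = -798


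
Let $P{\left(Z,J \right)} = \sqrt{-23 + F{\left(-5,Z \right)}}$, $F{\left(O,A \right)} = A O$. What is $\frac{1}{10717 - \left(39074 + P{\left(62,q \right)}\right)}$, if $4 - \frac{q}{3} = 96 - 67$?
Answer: $\frac{i}{- 28357 i + 3 \sqrt{37}} \approx -3.5265 \cdot 10^{-5} + 2.2693 \cdot 10^{-8} i$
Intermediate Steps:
$q = -75$ ($q = 12 - 3 \left(96 - 67\right) = 12 - 87 = -75$)
$P{\left(Z,J \right)} = \sqrt{-23 - 5 Z}$ ($P{\left(Z,J \right)} = \sqrt{-23 + Z \left(-5\right)} = \sqrt{-23 - 5 Z}$)
$\frac{1}{10717 - \left(39074 + P{\left(62,q \right)}\right)} = \frac{1}{10717 - \left(39074 + \sqrt{-23 - 310}\right)} = \frac{1}{10717 - \left(39074 + \sqrt{-333}\right)} = \frac{1}{10717 - \left(39074 + 3 i \sqrt{37}\right)} = \frac{1}{-28357 - 3 i \sqrt{37}}$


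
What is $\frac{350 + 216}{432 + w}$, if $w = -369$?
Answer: $\frac{566}{63} \approx 8.9841$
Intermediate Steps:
$\frac{350 + 216}{432 + w} = \frac{350 + 216}{432 - 369} = \frac{566}{63}$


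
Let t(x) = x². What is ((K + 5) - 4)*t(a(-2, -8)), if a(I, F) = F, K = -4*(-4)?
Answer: 1088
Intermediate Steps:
K = 16
((K + 5) - 4)*t(a(-2, -8)) = ((16 + 5) - 4)*(-8)² = (21 - 4)*64 = 17*64 = 1088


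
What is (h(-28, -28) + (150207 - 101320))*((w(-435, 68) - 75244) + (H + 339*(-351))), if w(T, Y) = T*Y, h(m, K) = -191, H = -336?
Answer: -10915159704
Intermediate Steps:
(h(-28, -28) + (150207 - 101320))*((w(-435, 68) - 75244) + (H + 339*(-351))) = (-191 + (150207 - 101320))*((-435*68 - 75244) + (-336 + 339*(-351))) = (-191 + 48887)*((-29580 - 75244) + (-336 - 118989)) = 48696*(-104824 - 119325) = 48696*(-224149) = -10915159704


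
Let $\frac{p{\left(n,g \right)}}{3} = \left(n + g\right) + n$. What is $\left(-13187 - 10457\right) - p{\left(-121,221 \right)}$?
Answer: $-23581$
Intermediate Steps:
$p{\left(n,g \right)} = 3 g + 6 n$ ($p{\left(n,g \right)} = 3 \left(\left(n + g\right) + n\right) = 3 \left(\left(g + n\right) + n\right) = 3 \left(g + 2 n\right) = 3 g + 6 n$)
$\left(-13187 - 10457\right) - p{\left(-121,221 \right)} = \left(-13187 - 10457\right) - \left(3 \cdot 221 + 6 \left(-121\right)\right) = -23644 - \left(663 - 726\right) = -23644 - -63 = -23644 + 63 = -23581$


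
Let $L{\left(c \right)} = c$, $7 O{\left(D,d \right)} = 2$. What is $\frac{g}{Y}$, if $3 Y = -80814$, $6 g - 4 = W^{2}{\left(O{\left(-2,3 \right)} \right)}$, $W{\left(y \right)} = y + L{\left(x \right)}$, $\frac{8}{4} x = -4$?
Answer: $- \frac{85}{1979943} \approx -4.2931 \cdot 10^{-5}$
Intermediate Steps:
$x = -2$ ($x = \frac{1}{2} \left(-4\right) = -2$)
$O{\left(D,d \right)} = \frac{2}{7}$ ($O{\left(D,d \right)} = \frac{1}{7} \cdot 2 = \frac{2}{7}$)
$W{\left(y \right)} = -2 + y$ ($W{\left(y \right)} = y - 2 = -2 + y$)
$g = \frac{170}{147}$ ($g = \frac{2}{3} + \frac{\left(-2 + \frac{2}{7}\right)^{2}}{6} = \frac{2}{3} + \frac{\left(- \frac{12}{7}\right)^{2}}{6} = \frac{2}{3} + \frac{1}{6} \cdot \frac{144}{49} = \frac{2}{3} + \frac{24}{49} = \frac{170}{147} \approx 1.1565$)
$Y = -26938$ ($Y = \frac{1}{3} \left(-80814\right) = -26938$)
$\frac{g}{Y} = \frac{170}{147 \left(-26938\right)} = \frac{170}{147} \left(- \frac{1}{26938}\right) = - \frac{85}{1979943}$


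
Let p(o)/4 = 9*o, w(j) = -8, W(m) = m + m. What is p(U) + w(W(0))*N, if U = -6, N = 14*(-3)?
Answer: 120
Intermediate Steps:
W(m) = 2*m
N = -42
p(o) = 36*o (p(o) = 4*(9*o) = 36*o)
p(U) + w(W(0))*N = 36*(-6) - 8*(-42) = -216 + 336 = 120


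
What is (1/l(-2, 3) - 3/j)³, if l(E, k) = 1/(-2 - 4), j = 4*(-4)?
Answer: -804357/4096 ≈ -196.38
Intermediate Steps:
j = -16
l(E, k) = -⅙ (l(E, k) = 1/(-6) = -⅙)
(1/l(-2, 3) - 3/j)³ = (1/(-⅙) - 3/(-16))³ = (1*(-6) - 3*(-1/16))³ = (-6 + 3/16)³ = (-93/16)³ = -804357/4096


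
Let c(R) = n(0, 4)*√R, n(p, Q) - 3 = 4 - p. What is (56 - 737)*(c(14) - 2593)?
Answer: 1765833 - 4767*√14 ≈ 1.7480e+6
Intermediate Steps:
n(p, Q) = 7 - p (n(p, Q) = 3 + (4 - p) = 7 - p)
c(R) = 7*√R (c(R) = (7 - 1*0)*√R = (7 + 0)*√R = 7*√R)
(56 - 737)*(c(14) - 2593) = (56 - 737)*(7*√14 - 2593) = -681*(-2593 + 7*√14) = 1765833 - 4767*√14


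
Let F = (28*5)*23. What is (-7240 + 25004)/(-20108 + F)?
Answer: -4441/4222 ≈ -1.0519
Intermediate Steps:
F = 3220 (F = 140*23 = 3220)
(-7240 + 25004)/(-20108 + F) = (-7240 + 25004)/(-20108 + 3220) = 17764/(-16888) = 17764*(-1/16888) = -4441/4222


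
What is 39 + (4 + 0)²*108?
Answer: 1767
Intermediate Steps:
39 + (4 + 0)²*108 = 39 + 4²*108 = 39 + 16*108 = 39 + 1728 = 1767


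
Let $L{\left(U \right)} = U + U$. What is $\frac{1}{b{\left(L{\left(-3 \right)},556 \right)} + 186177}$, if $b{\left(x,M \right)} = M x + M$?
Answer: $\frac{1}{183397} \approx 5.4527 \cdot 10^{-6}$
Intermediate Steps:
$L{\left(U \right)} = 2 U$
$b{\left(x,M \right)} = M + M x$
$\frac{1}{b{\left(L{\left(-3 \right)},556 \right)} + 186177} = \frac{1}{556 \left(1 + 2 \left(-3\right)\right) + 186177} = \frac{1}{556 \left(1 - 6\right) + 186177} = \frac{1}{556 \left(-5\right) + 186177} = \frac{1}{-2780 + 186177} = \frac{1}{183397}$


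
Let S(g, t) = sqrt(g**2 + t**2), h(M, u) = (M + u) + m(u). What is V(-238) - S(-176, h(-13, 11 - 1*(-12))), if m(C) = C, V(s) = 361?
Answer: 361 - 11*sqrt(265) ≈ 181.93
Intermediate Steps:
h(M, u) = M + 2*u (h(M, u) = (M + u) + u = M + 2*u)
V(-238) - S(-176, h(-13, 11 - 1*(-12))) = 361 - sqrt((-176)**2 + (-13 + 2*(11 - 1*(-12)))**2) = 361 - sqrt(30976 + (-13 + 2*(11 + 12))**2) = 361 - sqrt(30976 + (-13 + 2*23)**2) = 361 - sqrt(30976 + (-13 + 46)**2) = 361 - sqrt(30976 + 33**2) = 361 - sqrt(30976 + 1089) = 361 - sqrt(32065) = 361 - 11*sqrt(265)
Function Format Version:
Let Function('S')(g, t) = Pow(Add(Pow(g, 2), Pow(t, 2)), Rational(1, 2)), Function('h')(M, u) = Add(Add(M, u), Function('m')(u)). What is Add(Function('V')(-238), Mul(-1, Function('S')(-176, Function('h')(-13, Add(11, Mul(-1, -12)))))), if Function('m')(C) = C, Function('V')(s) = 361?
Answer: Add(361, Mul(-11, Pow(265, Rational(1, 2)))) ≈ 181.93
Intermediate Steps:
Function('h')(M, u) = Add(M, Mul(2, u)) (Function('h')(M, u) = Add(Add(M, u), u) = Add(M, Mul(2, u)))
Add(Function('V')(-238), Mul(-1, Function('S')(-176, Function('h')(-13, Add(11, Mul(-1, -12)))))) = Add(361, Mul(-1, Pow(Add(Pow(-176, 2), Pow(Add(-13, Mul(2, Add(11, Mul(-1, -12)))), 2)), Rational(1, 2)))) = Add(361, Mul(-1, Pow(Add(30976, Pow(Add(-13, Mul(2, Add(11, 12))), 2)), Rational(1, 2)))) = Add(361, Mul(-1, Pow(Add(30976, Pow(Add(-13, Mul(2, 23)), 2)), Rational(1, 2)))) = Add(361, Mul(-1, Pow(Add(30976, Pow(Add(-13, 46), 2)), Rational(1, 2)))) = Add(361, Mul(-1, Pow(Add(30976, Pow(33, 2)), Rational(1, 2)))) = Add(361, Mul(-1, Pow(Add(30976, 1089), Rational(1, 2)))) = Add(361, Mul(-1, Pow(32065, Rational(1, 2)))) = Add(361, Mul(-1, Mul(11, Pow(265, Rational(1, 2))))) = Add(361, Mul(-11, Pow(265, Rational(1, 2))))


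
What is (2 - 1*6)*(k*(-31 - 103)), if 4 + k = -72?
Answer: -40736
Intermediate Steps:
k = -76 (k = -4 - 72 = -76)
(2 - 1*6)*(k*(-31 - 103)) = (2 - 1*6)*(-76*(-31 - 103)) = (2 - 6)*(-76*(-134)) = -4*10184 = -40736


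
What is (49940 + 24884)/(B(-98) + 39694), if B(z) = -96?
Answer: 37412/19799 ≈ 1.8896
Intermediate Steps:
(49940 + 24884)/(B(-98) + 39694) = (49940 + 24884)/(-96 + 39694) = 74824/39598 = 74824*(1/39598) = 37412/19799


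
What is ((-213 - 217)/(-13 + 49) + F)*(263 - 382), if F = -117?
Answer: 276199/18 ≈ 15344.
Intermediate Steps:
((-213 - 217)/(-13 + 49) + F)*(263 - 382) = ((-213 - 217)/(-13 + 49) - 117)*(263 - 382) = (-430/36 - 117)*(-119) = (-430*1/36 - 117)*(-119) = (-215/18 - 117)*(-119) = -2321/18*(-119) = 276199/18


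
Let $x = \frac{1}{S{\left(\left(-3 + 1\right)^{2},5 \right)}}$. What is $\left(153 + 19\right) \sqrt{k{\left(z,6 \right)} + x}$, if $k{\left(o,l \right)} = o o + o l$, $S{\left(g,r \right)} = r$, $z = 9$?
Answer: $\frac{4472 \sqrt{5}}{5} \approx 1999.9$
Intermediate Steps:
$x = \frac{1}{5} \approx 0.2$
$k{\left(o,l \right)} = o^{2} + l o$
$\left(153 + 19\right) \sqrt{k{\left(z,6 \right)} + x} = \left(153 + 19\right) \sqrt{9 \left(6 + 9\right) + \frac{1}{5}} = 172 \sqrt{9 \cdot 15 + \frac{1}{5}} = 172 \sqrt{135 + \frac{1}{5}} = 172 \sqrt{\frac{676}{5}} = 172 \frac{26 \sqrt{5}}{5} = \frac{4472 \sqrt{5}}{5}$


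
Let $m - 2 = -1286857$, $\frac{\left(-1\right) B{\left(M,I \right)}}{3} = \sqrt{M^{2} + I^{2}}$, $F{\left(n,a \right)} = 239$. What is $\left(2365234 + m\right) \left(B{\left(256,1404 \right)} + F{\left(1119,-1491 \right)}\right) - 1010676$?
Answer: $256721905 - 12940548 \sqrt{127297} \approx -4.3603 \cdot 10^{9}$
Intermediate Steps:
$B{\left(M,I \right)} = - 3 \sqrt{I^{2} + M^{2}}$ ($B{\left(M,I \right)} = - 3 \sqrt{M^{2} + I^{2}} = - 3 \sqrt{I^{2} + M^{2}}$)
$m = -1286855$ ($m = 2 - 1286857 = -1286855$)
$\left(2365234 + m\right) \left(B{\left(256,1404 \right)} + F{\left(1119,-1491 \right)}\right) - 1010676 = \left(2365234 - 1286855\right) \left(- 3 \sqrt{1404^{2} + 256^{2}} + 239\right) - 1010676 = 1078379 \left(- 3 \sqrt{1971216 + 65536} + 239\right) - 1010676 = 1078379 \left(- 3 \sqrt{2036752} + 239\right) - 1010676 = 1078379 \left(- 3 \cdot 4 \sqrt{127297} + 239\right) - 1010676 = 1078379 \left(- 12 \sqrt{127297} + 239\right) - 1010676 = 1078379 \left(239 - 12 \sqrt{127297}\right) - 1010676 = \left(257732581 - 12940548 \sqrt{127297}\right) - 1010676 = 256721905 - 12940548 \sqrt{127297}$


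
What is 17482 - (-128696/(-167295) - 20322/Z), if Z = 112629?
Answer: 109796481248572/6280756185 ≈ 17481.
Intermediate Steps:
17482 - (-128696/(-167295) - 20322/Z) = 17482 - (-128696/(-167295) - 20322/112629) = 17482 - (-128696*(-1/167295) - 20322*1/112629) = 17482 - (128696/167295 - 6774/37543) = 17482 - 1*3698377598/6280756185 = 17482 - 3698377598/6280756185 = 109796481248572/6280756185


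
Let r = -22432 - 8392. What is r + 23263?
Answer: -7561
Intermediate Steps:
r = -30824
r + 23263 = -30824 + 23263 = -7561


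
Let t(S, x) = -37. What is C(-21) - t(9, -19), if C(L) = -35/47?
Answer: 1704/47 ≈ 36.255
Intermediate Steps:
C(L) = -35/47 (C(L) = -35*1/47 = -35/47)
C(-21) - t(9, -19) = -35/47 - 1*(-37) = -35/47 + 37 = 1704/47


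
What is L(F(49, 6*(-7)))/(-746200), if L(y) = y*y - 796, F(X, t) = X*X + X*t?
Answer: -116853/746200 ≈ -0.15660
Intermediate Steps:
F(X, t) = X² + X*t
L(y) = -796 + y² (L(y) = y² - 796 = -796 + y²)
L(F(49, 6*(-7)))/(-746200) = (-796 + (49*(49 + 6*(-7)))²)/(-746200) = (-796 + (49*(49 - 42))²)*(-1/746200) = (-796 + (49*7)²)*(-1/746200) = (-796 + 343²)*(-1/746200) = (-796 + 117649)*(-1/746200) = 116853*(-1/746200) = -116853/746200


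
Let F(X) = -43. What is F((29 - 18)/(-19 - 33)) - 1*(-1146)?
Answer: 1103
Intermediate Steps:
F((29 - 18)/(-19 - 33)) - 1*(-1146) = -43 - 1*(-1146) = -43 + 1146 = 1103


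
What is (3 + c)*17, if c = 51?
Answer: 918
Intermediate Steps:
(3 + c)*17 = (3 + 51)*17 = 54*17 = 918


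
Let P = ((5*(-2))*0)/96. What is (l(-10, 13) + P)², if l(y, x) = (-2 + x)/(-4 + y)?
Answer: 121/196 ≈ 0.61735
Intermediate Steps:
l(y, x) = (-2 + x)/(-4 + y)
P = 0 (P = -10*0*(1/96) = 0*(1/96) = 0)
(l(-10, 13) + P)² = ((-2 + 13)/(-4 - 10) + 0)² = (11/(-14) + 0)² = (-1/14*11 + 0)² = (-11/14 + 0)² = (-11/14)² = 121/196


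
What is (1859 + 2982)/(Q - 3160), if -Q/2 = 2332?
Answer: -4841/7824 ≈ -0.61874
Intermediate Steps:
Q = -4664 (Q = -2*2332 = -4664)
(1859 + 2982)/(Q - 3160) = (1859 + 2982)/(-4664 - 3160) = 4841/(-7824) = 4841*(-1/7824) = -4841/7824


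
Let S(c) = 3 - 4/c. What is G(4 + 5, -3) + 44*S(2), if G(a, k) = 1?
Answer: 45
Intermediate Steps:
S(c) = 3 - 4/c
G(4 + 5, -3) + 44*S(2) = 1 + 44*(3 - 4/2) = 1 + 44*(3 - 4*½) = 1 + 44*(3 - 2) = 1 + 44*1 = 1 + 44 = 45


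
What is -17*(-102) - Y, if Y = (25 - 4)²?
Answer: 1293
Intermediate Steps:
Y = 441 (Y = 21² = 441)
-17*(-102) - Y = -17*(-102) - 1*441 = 1734 - 441 = 1293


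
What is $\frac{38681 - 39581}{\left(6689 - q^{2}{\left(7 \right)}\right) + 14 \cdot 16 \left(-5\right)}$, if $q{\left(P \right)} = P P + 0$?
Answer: $- \frac{25}{88} \approx -0.28409$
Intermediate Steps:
$q{\left(P \right)} = P^{2}$ ($q{\left(P \right)} = P^{2} + 0 = P^{2}$)
$\frac{38681 - 39581}{\left(6689 - q^{2}{\left(7 \right)}\right) + 14 \cdot 16 \left(-5\right)} = \frac{38681 - 39581}{\left(6689 - \left(7^{2}\right)^{2}\right) + 14 \cdot 16 \left(-5\right)} = - \frac{900}{\left(6689 - 49^{2}\right) + 224 \left(-5\right)} = - \frac{900}{\left(6689 - 2401\right) - 1120} = - \frac{900}{4288 - 1120} = - \frac{900}{3168} = \left(-900\right) \frac{1}{3168} = - \frac{25}{88}$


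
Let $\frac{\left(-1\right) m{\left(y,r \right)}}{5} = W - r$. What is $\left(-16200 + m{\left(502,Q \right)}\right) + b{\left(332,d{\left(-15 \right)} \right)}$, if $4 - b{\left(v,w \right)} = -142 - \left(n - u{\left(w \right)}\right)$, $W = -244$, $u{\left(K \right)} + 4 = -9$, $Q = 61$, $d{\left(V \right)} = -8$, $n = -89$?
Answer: $-14605$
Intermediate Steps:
$u{\left(K \right)} = -13$ ($u{\left(K \right)} = -4 - 9 = -13$)
$m{\left(y,r \right)} = 1220 + 5 r$ ($m{\left(y,r \right)} = - 5 \left(-244 - r\right) = 1220 + 5 r$)
$b{\left(v,w \right)} = 70$ ($b{\left(v,w \right)} = 4 - \left(-142 - \left(-89 - -13\right)\right) = 4 - \left(-142 - \left(-89 + 13\right)\right) = 4 - \left(-142 - -76\right) = 4 - \left(-142 + 76\right) = 4 - -66 = 4 + 66 = 70$)
$\left(-16200 + m{\left(502,Q \right)}\right) + b{\left(332,d{\left(-15 \right)} \right)} = \left(-16200 + \left(1220 + 5 \cdot 61\right)\right) + 70 = \left(-16200 + \left(1220 + 305\right)\right) + 70 = \left(-16200 + 1525\right) + 70 = -14675 + 70 = -14605$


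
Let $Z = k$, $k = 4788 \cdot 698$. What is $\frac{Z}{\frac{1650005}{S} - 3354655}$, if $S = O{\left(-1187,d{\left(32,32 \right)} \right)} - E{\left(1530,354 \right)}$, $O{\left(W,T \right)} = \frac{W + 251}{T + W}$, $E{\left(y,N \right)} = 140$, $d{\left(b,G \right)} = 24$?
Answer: $- \frac{541020213216}{544983925835} \approx -0.99273$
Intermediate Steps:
$k = 3342024$
$O{\left(W,T \right)} = \frac{251 + W}{T + W}$
$Z = 3342024$
$S = - \frac{161884}{1163}$ ($S = \frac{251 - 1187}{24 - 1187} - 140 = \frac{1}{-1163} \left(-936\right) - 140 = \left(- \frac{1}{1163}\right) \left(-936\right) - 140 = \frac{936}{1163} - 140 = - \frac{161884}{1163} \approx -139.2$)
$\frac{Z}{\frac{1650005}{S} - 3354655} = \frac{3342024}{\frac{1650005}{- \frac{161884}{1163}} - 3354655} = \frac{3342024}{1650005 \left(- \frac{1163}{161884}\right) - 3354655} = \frac{3342024}{- \frac{1918955815}{161884} - 3354655} = \frac{3342024}{- \frac{544983925835}{161884}} = 3342024 \left(- \frac{161884}{544983925835}\right) = - \frac{541020213216}{544983925835}$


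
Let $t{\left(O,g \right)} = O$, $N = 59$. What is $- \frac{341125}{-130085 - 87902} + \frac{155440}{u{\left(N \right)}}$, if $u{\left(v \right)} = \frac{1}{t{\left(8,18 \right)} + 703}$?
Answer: $\frac{24091452729205}{217987} \approx 1.1052 \cdot 10^{8}$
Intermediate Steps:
$u{\left(v \right)} = \frac{1}{711}$ ($u{\left(v \right)} = \frac{1}{8 + 703} = \frac{1}{711}$)
$- \frac{341125}{-130085 - 87902} + \frac{155440}{u{\left(N \right)}} = - \frac{341125}{-130085 - 87902} + 155440 \frac{1}{\frac{1}{711}} = - \frac{341125}{-217987} + 155440 \cdot 711 = \left(-341125\right) \left(- \frac{1}{217987}\right) + 110517840 = \frac{341125}{217987} + 110517840 = \frac{24091452729205}{217987}$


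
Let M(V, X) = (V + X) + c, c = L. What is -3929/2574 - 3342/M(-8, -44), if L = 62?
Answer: -4320799/12870 ≈ -335.73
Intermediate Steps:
c = 62
M(V, X) = 62 + V + X (M(V, X) = (V + X) + 62 = 62 + V + X)
-3929/2574 - 3342/M(-8, -44) = -3929/2574 - 3342/(62 - 8 - 44) = -3929*1/2574 - 3342/10 = -3929/2574 - 3342*1/10 = -3929/2574 - 1671/5 = -4320799/12870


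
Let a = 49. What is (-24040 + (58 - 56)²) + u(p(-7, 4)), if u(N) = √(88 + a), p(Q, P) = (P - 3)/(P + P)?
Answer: -24036 + √137 ≈ -24024.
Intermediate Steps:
p(Q, P) = (-3 + P)/(2*P) (p(Q, P) = (-3 + P)/((2*P)) = (-3 + P)*(1/(2*P)) = (-3 + P)/(2*P))
u(N) = √137 (u(N) = √(88 + 49) = √137)
(-24040 + (58 - 56)²) + u(p(-7, 4)) = (-24040 + (58 - 56)²) + √137 = (-24040 + 2²) + √137 = (-24040 + 4) + √137 = -24036 + √137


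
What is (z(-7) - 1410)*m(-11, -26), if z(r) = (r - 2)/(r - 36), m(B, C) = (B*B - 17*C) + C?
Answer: -32553477/43 ≈ -7.5706e+5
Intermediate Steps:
m(B, C) = B² - 16*C (m(B, C) = (B² - 17*C) + C = B² - 16*C)
z(r) = (-2 + r)/(-36 + r)
(z(-7) - 1410)*m(-11, -26) = ((-2 - 7)/(-36 - 7) - 1410)*((-11)² - 16*(-26)) = (-9/(-43) - 1410)*(121 + 416) = (-1/43*(-9) - 1410)*537 = (9/43 - 1410)*537 = -60621/43*537 = -32553477/43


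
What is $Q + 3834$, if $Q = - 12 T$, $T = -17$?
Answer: $4038$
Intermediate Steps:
$Q = 204$ ($Q = \left(-12\right) \left(-17\right) = 204$)
$Q + 3834 = 204 + 3834 = 4038$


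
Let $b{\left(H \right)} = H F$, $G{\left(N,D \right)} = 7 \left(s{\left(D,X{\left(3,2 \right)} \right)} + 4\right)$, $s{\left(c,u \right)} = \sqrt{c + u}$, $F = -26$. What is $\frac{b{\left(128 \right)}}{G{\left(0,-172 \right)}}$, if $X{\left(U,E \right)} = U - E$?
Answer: $- \frac{13312}{1309} + \frac{9984 i \sqrt{19}}{1309} \approx -10.17 + 33.246 i$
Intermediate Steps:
$G{\left(N,D \right)} = 28 + 7 \sqrt{1 + D}$ ($G{\left(N,D \right)} = 7 \left(\sqrt{D + \left(3 - 2\right)} + 4\right) = 7 \left(\sqrt{D + 1} + 4\right) = 7 \left(\sqrt{1 + D} + 4\right) = 7 \left(4 + \sqrt{1 + D}\right) = 28 + 7 \sqrt{1 + D}$)
$b{\left(H \right)} = - 26 H$ ($b{\left(H \right)} = H \left(-26\right) = - 26 H$)
$\frac{b{\left(128 \right)}}{G{\left(0,-172 \right)}} = \frac{\left(-26\right) 128}{28 + 7 \sqrt{1 - 172}} = - \frac{3328}{28 + 7 \sqrt{-171}} = - \frac{3328}{28 + 7 \cdot 3 i \sqrt{19}} = - \frac{3328}{28 + 21 i \sqrt{19}}$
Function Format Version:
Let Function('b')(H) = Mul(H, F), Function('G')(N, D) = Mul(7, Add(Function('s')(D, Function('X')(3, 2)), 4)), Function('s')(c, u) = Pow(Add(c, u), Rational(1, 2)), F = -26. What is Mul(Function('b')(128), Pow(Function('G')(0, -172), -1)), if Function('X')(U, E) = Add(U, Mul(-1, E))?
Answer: Add(Rational(-13312, 1309), Mul(Rational(9984, 1309), I, Pow(19, Rational(1, 2)))) ≈ Add(-10.170, Mul(33.246, I))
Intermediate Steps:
Function('G')(N, D) = Add(28, Mul(7, Pow(Add(1, D), Rational(1, 2)))) (Function('G')(N, D) = Mul(7, Add(Pow(Add(D, Add(3, Mul(-1, 2))), Rational(1, 2)), 4)) = Mul(7, Add(Pow(Add(D, Add(3, -2)), Rational(1, 2)), 4)) = Mul(7, Add(Pow(Add(D, 1), Rational(1, 2)), 4)) = Mul(7, Add(Pow(Add(1, D), Rational(1, 2)), 4)) = Mul(7, Add(4, Pow(Add(1, D), Rational(1, 2)))) = Add(28, Mul(7, Pow(Add(1, D), Rational(1, 2)))))
Function('b')(H) = Mul(-26, H) (Function('b')(H) = Mul(H, -26) = Mul(-26, H))
Mul(Function('b')(128), Pow(Function('G')(0, -172), -1)) = Mul(Mul(-26, 128), Pow(Add(28, Mul(7, Pow(Add(1, -172), Rational(1, 2)))), -1)) = Mul(-3328, Pow(Add(28, Mul(7, Pow(-171, Rational(1, 2)))), -1)) = Mul(-3328, Pow(Add(28, Mul(7, Mul(3, I, Pow(19, Rational(1, 2))))), -1)) = Mul(-3328, Pow(Add(28, Mul(21, I, Pow(19, Rational(1, 2)))), -1))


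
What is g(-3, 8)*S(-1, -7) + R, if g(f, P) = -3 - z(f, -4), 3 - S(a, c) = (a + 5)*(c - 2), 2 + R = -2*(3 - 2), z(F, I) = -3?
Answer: -4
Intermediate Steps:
R = -4 (R = -2 - 2*(3 - 2) = -2 - 2*1 = -2 - 2 = -4)
S(a, c) = 3 - (-2 + c)*(5 + a) (S(a, c) = 3 - (a + 5)*(c - 2) = 3 - (5 + a)*(-2 + c) = 3 - (-2 + c)*(5 + a))
g(f, P) = 0 (g(f, P) = -3 - 1*(-3) = -3 + 3 = 0)
g(-3, 8)*S(-1, -7) + R = 0*(13 - 5*(-7) + 2*(-1) - 1*(-1)*(-7)) - 4 = 0*(13 + 35 - 2 - 7) - 4 = 0*39 - 4 = 0 - 4 = -4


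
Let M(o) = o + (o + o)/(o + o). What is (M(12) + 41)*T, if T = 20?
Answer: 1080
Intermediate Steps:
M(o) = 1 + o (M(o) = o + (2*o)/((2*o)) = o + (2*o)*(1/(2*o)) = o + 1 = 1 + o)
(M(12) + 41)*T = ((1 + 12) + 41)*20 = (13 + 41)*20 = 54*20 = 1080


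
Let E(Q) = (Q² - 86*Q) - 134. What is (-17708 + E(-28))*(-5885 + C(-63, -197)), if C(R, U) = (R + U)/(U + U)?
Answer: 16982499750/197 ≈ 8.6206e+7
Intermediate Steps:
C(R, U) = (R + U)/(2*U) (C(R, U) = (R + U)/((2*U)) = (R + U)*(1/(2*U)) = (R + U)/(2*U))
E(Q) = -134 + Q² - 86*Q
(-17708 + E(-28))*(-5885 + C(-63, -197)) = (-17708 + (-134 + (-28)² - 86*(-28)))*(-5885 + (½)*(-63 - 197)/(-197)) = (-17708 + (-134 + 784 + 2408))*(-5885 + (½)*(-1/197)*(-260)) = (-17708 + 3058)*(-5885 + 130/197) = -14650*(-1159215/197) = 16982499750/197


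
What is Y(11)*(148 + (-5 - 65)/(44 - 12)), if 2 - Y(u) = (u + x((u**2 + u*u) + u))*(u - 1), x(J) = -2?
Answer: -25663/2 ≈ -12832.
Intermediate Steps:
Y(u) = 2 - (-1 + u)*(-2 + u) (Y(u) = 2 - (u - 2)*(u - 1) = 2 - (-2 + u)*(-1 + u) = 2 - (-1 + u)*(-2 + u))
Y(11)*(148 + (-5 - 65)/(44 - 12)) = (11*(3 - 1*11))*(148 + (-5 - 65)/(44 - 12)) = (11*(3 - 11))*(148 - 70/32) = (11*(-8))*(148 - 70*1/32) = -88*(148 - 35/16) = -88*2333/16 = -25663/2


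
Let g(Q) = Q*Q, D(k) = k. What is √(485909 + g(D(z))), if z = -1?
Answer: 3*√53990 ≈ 697.07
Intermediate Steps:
g(Q) = Q²
√(485909 + g(D(z))) = √(485909 + (-1)²) = √(485909 + 1) = √485910 = 3*√53990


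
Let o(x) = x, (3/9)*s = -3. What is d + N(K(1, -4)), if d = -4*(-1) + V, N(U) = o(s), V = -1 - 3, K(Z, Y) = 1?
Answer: -9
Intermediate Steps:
s = -9 (s = 3*(-3) = -9)
V = -4
N(U) = -9
d = 0 (d = -4*(-1) - 4 = 4 - 4 = 0)
d + N(K(1, -4)) = 0 - 9 = -9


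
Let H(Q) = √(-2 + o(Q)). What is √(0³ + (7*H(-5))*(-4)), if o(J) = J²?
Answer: 2*I*√7*23^(¼) ≈ 11.588*I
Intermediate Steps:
H(Q) = √(-2 + Q²)
√(0³ + (7*H(-5))*(-4)) = √(0³ + (7*√(-2 + (-5)²))*(-4)) = √(0 + (7*√(-2 + 25))*(-4)) = √(0 + (7*√23)*(-4)) = √(0 - 28*√23) = √(-28*√23) = 2*I*√7*23^(¼)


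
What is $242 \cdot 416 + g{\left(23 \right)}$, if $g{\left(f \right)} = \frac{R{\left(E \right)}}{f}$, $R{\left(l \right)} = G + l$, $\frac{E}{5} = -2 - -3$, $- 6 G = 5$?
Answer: $\frac{13892761}{138} \approx 1.0067 \cdot 10^{5}$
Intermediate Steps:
$G = - \frac{5}{6}$ ($G = \left(- \frac{1}{6}\right) 5 = - \frac{5}{6} \approx -0.83333$)
$E = 5$ ($E = 5 \left(-2 - -3\right) = 5 \left(-2 + 3\right) = 5 \cdot 1 = 5$)
$R{\left(l \right)} = - \frac{5}{6} + l$
$g{\left(f \right)} = \frac{25}{6 f}$ ($g{\left(f \right)} = \frac{- \frac{5}{6} + 5}{f} = \frac{25}{6 f}$)
$242 \cdot 416 + g{\left(23 \right)} = 242 \cdot 416 + \frac{25}{6 \cdot 23} = 100672 + \frac{25}{6} \cdot \frac{1}{23} = 100672 + \frac{25}{138} = \frac{13892761}{138}$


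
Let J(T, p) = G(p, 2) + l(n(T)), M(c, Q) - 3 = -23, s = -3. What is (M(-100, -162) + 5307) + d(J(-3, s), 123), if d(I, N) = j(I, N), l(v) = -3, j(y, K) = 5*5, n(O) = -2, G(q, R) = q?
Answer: 5312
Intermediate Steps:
j(y, K) = 25
M(c, Q) = -20 (M(c, Q) = 3 - 23 = -20)
J(T, p) = -3 + p (J(T, p) = p - 3 = -3 + p)
d(I, N) = 25
(M(-100, -162) + 5307) + d(J(-3, s), 123) = (-20 + 5307) + 25 = 5287 + 25 = 5312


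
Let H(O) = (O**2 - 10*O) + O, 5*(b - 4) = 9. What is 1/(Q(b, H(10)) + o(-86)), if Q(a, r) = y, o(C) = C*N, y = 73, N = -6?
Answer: 1/589 ≈ 0.0016978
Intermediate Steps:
b = 29/5 (b = 4 + (1/5)*9 = 4 + 9/5 = 29/5 ≈ 5.8000)
o(C) = -6*C (o(C) = C*(-6) = -6*C)
H(O) = O**2 - 9*O
Q(a, r) = 73
1/(Q(b, H(10)) + o(-86)) = 1/(73 - 6*(-86)) = 1/(73 + 516) = 1/589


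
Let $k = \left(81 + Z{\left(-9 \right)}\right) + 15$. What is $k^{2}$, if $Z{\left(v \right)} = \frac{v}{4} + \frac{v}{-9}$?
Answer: $\frac{143641}{16} \approx 8977.6$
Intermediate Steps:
$Z{\left(v \right)} = \frac{5 v}{36}$ ($Z{\left(v \right)} = v \frac{1}{4} + v \left(- \frac{1}{9}\right) = \frac{v}{4} - \frac{v}{9} = \frac{5 v}{36}$)
$k = \frac{379}{4}$ ($k = \left(81 + \frac{5}{36} \left(-9\right)\right) + 15 = \left(81 - \frac{5}{4}\right) + 15 = \frac{319}{4} + 15 = \frac{379}{4} \approx 94.75$)
$k^{2} = \left(\frac{379}{4}\right)^{2} = \frac{143641}{16}$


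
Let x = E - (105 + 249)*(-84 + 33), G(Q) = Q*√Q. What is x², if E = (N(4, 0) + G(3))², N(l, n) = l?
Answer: 327503137 + 868656*√3 ≈ 3.2901e+8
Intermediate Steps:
G(Q) = Q^(3/2)
E = (4 + 3*√3)² (E = (4 + 3^(3/2))² = (4 + 3*√3)² ≈ 84.569)
x = 18097 + 24*√3 (x = (43 + 24*√3) - (105 + 249)*(-84 + 33) = (43 + 24*√3) - 354*(-51) = (43 + 24*√3) - 1*(-18054) = (43 + 24*√3) + 18054 = 18097 + 24*√3 ≈ 18139.)
x² = (18097 + 24*√3)²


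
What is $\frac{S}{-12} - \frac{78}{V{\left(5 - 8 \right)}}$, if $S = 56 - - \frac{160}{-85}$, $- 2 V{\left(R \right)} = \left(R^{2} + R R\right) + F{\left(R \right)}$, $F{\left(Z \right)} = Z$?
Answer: $\frac{1502}{255} \approx 5.8902$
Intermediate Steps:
$V{\left(R \right)} = - R^{2} - \frac{R}{2}$ ($V{\left(R \right)} = - \frac{\left(R^{2} + R R\right) + R}{2} = - \frac{\left(R^{2} + R^{2}\right) + R}{2} = - \frac{2 R^{2} + R}{2} = - \frac{R + 2 R^{2}}{2} = - R^{2} - \frac{R}{2}$)
$S = \frac{920}{17}$ ($S = 56 - \left(-160\right) \left(- \frac{1}{85}\right) = 56 - \frac{32}{17} = \frac{920}{17} \approx 54.118$)
$\frac{S}{-12} - \frac{78}{V{\left(5 - 8 \right)}} = \frac{920}{17 \left(-12\right)} - \frac{78}{\left(-1\right) \left(5 - 8\right) \left(\frac{1}{2} + \left(5 - 8\right)\right)} = \frac{920}{17} \left(- \frac{1}{12}\right) - \frac{78}{\left(-1\right) \left(5 - 8\right) \left(\frac{1}{2} + \left(5 - 8\right)\right)} = - \frac{230}{51} - \frac{78}{\left(-1\right) \left(-3\right) \left(\frac{1}{2} - 3\right)} = - \frac{230}{51} - \frac{78}{\left(-1\right) \left(-3\right) \left(- \frac{5}{2}\right)} = - \frac{230}{51} - \frac{78}{- \frac{15}{2}} = - \frac{230}{51} - - \frac{52}{5} = - \frac{230}{51} + \frac{52}{5} = \frac{1502}{255}$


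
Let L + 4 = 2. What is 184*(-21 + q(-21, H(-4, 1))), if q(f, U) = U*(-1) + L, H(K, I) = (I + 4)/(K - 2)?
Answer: -12236/3 ≈ -4078.7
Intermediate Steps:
H(K, I) = (4 + I)/(-2 + K)
L = -2 (L = -4 + 2 = -2)
q(f, U) = -2 - U (q(f, U) = U*(-1) - 2 = -U - 2 = -2 - U)
184*(-21 + q(-21, H(-4, 1))) = 184*(-21 + (-2 - (4 + 1)/(-2 - 4))) = 184*(-21 + (-2 - 5/(-6))) = 184*(-21 + (-2 - (-1)*5/6)) = 184*(-21 + (-2 - 1*(-⅚))) = 184*(-21 + (-2 + ⅚)) = 184*(-21 - 7/6) = 184*(-133/6) = -12236/3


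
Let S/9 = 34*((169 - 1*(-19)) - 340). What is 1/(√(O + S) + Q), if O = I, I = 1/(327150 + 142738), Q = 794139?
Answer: 373156386432/296338061420152703 - 8*I*√160462571869010/296338061420152703 ≈ 1.2592e-6 - 3.4197e-10*I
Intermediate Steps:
S = -46512 (S = 9*(34*((169 - 1*(-19)) - 340)) = 9*(34*((169 + 19) - 340)) = 9*(34*(188 - 340)) = 9*(34*(-152)) = 9*(-5168) = -46512)
I = 1/469888 ≈ 2.1282e-6
O = 1/469888 ≈ 2.1282e-6
1/(√(O + S) + Q) = 1/(√(1/469888 - 46512) + 794139) = 1/(√(-21855430655/469888) + 794139) = 1/(I*√160462571869010/58736 + 794139) = 1/(794139 + I*√160462571869010/58736)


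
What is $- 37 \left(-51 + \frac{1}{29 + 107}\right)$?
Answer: $\frac{256595}{136} \approx 1886.7$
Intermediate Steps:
$- 37 \left(-51 + \frac{1}{29 + 107}\right) = - 37 \left(-51 + \frac{1}{136}\right) = \left(-37\right) \left(- \frac{6935}{136}\right) = \frac{256595}{136}$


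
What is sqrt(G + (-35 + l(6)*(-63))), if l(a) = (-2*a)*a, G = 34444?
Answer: sqrt(38945) ≈ 197.34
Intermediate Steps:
l(a) = -2*a**2
sqrt(G + (-35 + l(6)*(-63))) = sqrt(34444 + (-35 - 2*6**2*(-63))) = sqrt(34444 + (-35 - 2*36*(-63))) = sqrt(34444 + (-35 - 72*(-63))) = sqrt(34444 + (-35 + 4536)) = sqrt(34444 + 4501) = sqrt(38945)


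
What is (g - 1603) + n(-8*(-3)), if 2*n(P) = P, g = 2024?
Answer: 433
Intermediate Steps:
n(P) = P/2
(g - 1603) + n(-8*(-3)) = (2024 - 1603) + (-8*(-3))/2 = 421 + (½)*24 = 421 + 12 = 433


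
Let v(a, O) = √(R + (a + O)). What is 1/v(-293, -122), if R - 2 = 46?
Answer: -I*√367/367 ≈ -0.0522*I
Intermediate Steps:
R = 48 (R = 2 + 46 = 48)
v(a, O) = √(48 + O + a) (v(a, O) = √(48 + (a + O)) = √(48 + (O + a)) = √(48 + O + a))
1/v(-293, -122) = 1/(√(48 - 122 - 293)) = 1/(√(-367)) = 1/(I*√367) = -I*√367/367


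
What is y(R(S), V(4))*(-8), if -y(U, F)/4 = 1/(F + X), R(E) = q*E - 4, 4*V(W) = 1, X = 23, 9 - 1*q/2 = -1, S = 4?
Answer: 128/93 ≈ 1.3763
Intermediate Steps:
q = 20 (q = 18 - 2*(-1) = 18 + 2 = 20)
V(W) = 1/4 (V(W) = (1/4)*1 = 1/4)
R(E) = -4 + 20*E (R(E) = 20*E - 4 = -4 + 20*E)
y(U, F) = -4/(23 + F) (y(U, F) = -4/(F + 23) = -4/(23 + F))
y(R(S), V(4))*(-8) = -4/(23 + 1/4)*(-8) = -4/93/4*(-8) = -4*4/93*(-8) = -16/93*(-8) = 128/93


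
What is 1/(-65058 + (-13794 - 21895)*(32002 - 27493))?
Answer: -1/160986759 ≈ -6.2117e-9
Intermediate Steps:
1/(-65058 + (-13794 - 21895)*(32002 - 27493)) = 1/(-65058 - 35689*4509) = 1/(-65058 - 160921701) = 1/(-160986759) = -1/160986759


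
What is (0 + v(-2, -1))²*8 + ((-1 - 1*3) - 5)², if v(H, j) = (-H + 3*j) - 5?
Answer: 369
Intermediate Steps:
v(H, j) = -5 - H + 3*j
(0 + v(-2, -1))²*8 + ((-1 - 1*3) - 5)² = (0 + (-5 - 1*(-2) + 3*(-1)))²*8 + ((-1 - 1*3) - 5)² = (0 + (-5 + 2 - 3))²*8 + ((-1 - 3) - 5)² = (0 - 6)²*8 + (-4 - 5)² = (-6)²*8 + (-9)² = 36*8 + 81 = 288 + 81 = 369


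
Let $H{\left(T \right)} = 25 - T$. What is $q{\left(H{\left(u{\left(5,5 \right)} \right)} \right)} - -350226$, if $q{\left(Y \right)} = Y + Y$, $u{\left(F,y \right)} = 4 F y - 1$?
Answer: $350078$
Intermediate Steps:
$u{\left(F,y \right)} = -1 + 4 F y$ ($u{\left(F,y \right)} = 4 F y - 1 = -1 + 4 F y$)
$q{\left(Y \right)} = 2 Y$
$q{\left(H{\left(u{\left(5,5 \right)} \right)} \right)} - -350226 = 2 \left(25 - \left(-1 + 4 \cdot 5 \cdot 5\right)\right) - -350226 = 2 \left(25 - \left(-1 + 100\right)\right) + 350226 = 2 \left(25 - 99\right) + 350226 = 2 \left(-74\right) + 350226 = -148 + 350226 = 350078$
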